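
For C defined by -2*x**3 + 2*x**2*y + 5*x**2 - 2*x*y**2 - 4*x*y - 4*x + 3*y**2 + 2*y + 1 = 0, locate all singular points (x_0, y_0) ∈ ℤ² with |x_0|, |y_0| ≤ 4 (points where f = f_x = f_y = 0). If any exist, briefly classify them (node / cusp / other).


Singular points: {(1, 0)}; classification: node.

Compute partial derivatives:
  f_x = -6*x**2 + 4*x*y + 10*x - 2*y**2 - 4*y - 4.
  f_y = 2*x**2 - 4*x*y - 4*x + 6*y + 2.
Scan x_0 ∈ {−4, ..., 4}. For each x_0, f_y(x_0, y) is a polynomial in y; find its integer roots y ∈ {−4, ..., 4}, then test f_x and f at those candidates.
  x = -4: f_y(-4, y) = 22*y + 50; no integer root y with |y| ≤ 4.
  x = -3: f_y(-3, y) = 18*y + 32; no integer root y with |y| ≤ 4.
  x = -2: f_y(-2, y) = 14*y + 18; no integer root y with |y| ≤ 4.
  x = -1: f_y(-1, y) = 10*y + 8; no integer root y with |y| ≤ 4.
  x = 0: f_y(0, y) = 6*y + 2; no integer root y with |y| ≤ 4.
  x = 1: f_y(1, y) = 2*y; vanishes at y ∈ {0}. (1, 0): f_x = 0, f = 0 — SINGULAR.
  x = 2: f_y(2, y) = 2 - 2*y; vanishes at y ∈ {1}. (2, 1): f_x = -6 ≠ 0.
  x = 3: f_y(3, y) = 8 - 6*y; no integer root y with |y| ≤ 4.
  x = 4: f_y(4, y) = 18 - 10*y; no integer root y with |y| ≤ 4.
Only singular point on the grid: (1, 0).
Classify: substitute x = 1 + u, y = 0 + v and expand: f = -2*u**3 + 2*u**2*v - u**2 - 2*u*v**2 + v**2.
No constant or linear terms (consistent with a singular point). Quadratic part: -u**2 + v**2. Cubic part: -2*u**3 + 2*u**2*v - 2*u*v**2.
The quadratic part v**2 - u**2 = (v − u)(v + u) splits into two distinct linear factors, so there are two distinct tangent lines y − 0 = ±(x − 1) — this is a node (ordinary double point).
Classification: node.


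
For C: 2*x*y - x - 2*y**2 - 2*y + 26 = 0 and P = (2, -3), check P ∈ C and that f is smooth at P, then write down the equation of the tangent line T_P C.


Tangent line at P: -7*x + 14*y + 56 = 0.

Step 1: f(2, -3) = 0, so P lies on C.
Step 2: partial derivatives
  f_x(x, y) = 2*y - 1, f_y(x, y) = 2*x - 4*y - 2.
  f_x(P) = -7, f_y(P) = 14 (gradient nonzero, so P is smooth).
Step 3: tangent line at P: -7·(x − 2) + 14·(y − -3) = 0.
Expanding: -7*x + 14*y + 56 = 0.


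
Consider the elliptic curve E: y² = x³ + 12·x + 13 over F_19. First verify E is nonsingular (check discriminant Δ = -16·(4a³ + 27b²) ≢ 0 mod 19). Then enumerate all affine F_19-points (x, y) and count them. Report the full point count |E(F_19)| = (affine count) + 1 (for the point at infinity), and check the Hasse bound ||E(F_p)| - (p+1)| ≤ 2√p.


Affine points = {(1, 8), (1, 11), (2, 8), (2, 11), (3, 0), (4, 7), (4, 12), (6, 4), (6, 15), (12, 2), (12, 17), (16, 8), (16, 11), (17, 0), (18, 0)}; affine count = 15; |E(F_19)| = 16.

Discriminant check: Δ ∝ 4a³ + 27b² = 4·12³ + 27·13² = 4·1728 + 27·169 ≡ 18 (mod 19). Nonzero ⇒ E is nonsingular.
For each x ∈ F_19, compute rhs = x³ + 12·x + 13 mod 19, then count y ∈ F_19 with y² ≡ rhs.
  x = 0: rhs = 13, matching y values: none (0 points).
  x = 1: rhs = 7, matching y values: 8, 11 (2 points).
  x = 2: rhs = 7, matching y values: 8, 11 (2 points).
  x = 3: rhs = 0, matching y values: 0 (1 points).
  x = 4: rhs = 11, matching y values: 7, 12 (2 points).
  x = 5: rhs = 8, matching y values: none (0 points).
  x = 6: rhs = 16, matching y values: 4, 15 (2 points).
  x = 7: rhs = 3, matching y values: none (0 points).
  x = 8: rhs = 13, matching y values: none (0 points).
  x = 9: rhs = 14, matching y values: none (0 points).
  x = 10: rhs = 12, matching y values: none (0 points).
  x = 11: rhs = 13, matching y values: none (0 points).
  x = 12: rhs = 4, matching y values: 2, 17 (2 points).
  x = 13: rhs = 10, matching y values: none (0 points).
  x = 14: rhs = 18, matching y values: none (0 points).
  x = 15: rhs = 15, matching y values: none (0 points).
  x = 16: rhs = 7, matching y values: 8, 11 (2 points).
  x = 17: rhs = 0, matching y values: 0 (1 points).
  x = 18: rhs = 0, matching y values: 0 (1 points).
Total affine count: 15.
Full point count |E(F_19)| = 15 + 1 = 16.
Hasse bound: |16 − (19+1)| = |-4| = 4 ≤ 2√19 ≈ 8.7178 ✓.


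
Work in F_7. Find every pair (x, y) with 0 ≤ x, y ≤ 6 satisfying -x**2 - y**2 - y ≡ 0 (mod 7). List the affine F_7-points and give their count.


Affine F_7-points: {(0, 0), (0, 6), (1, 2), (1, 4), (3, 3), (4, 3), (6, 2), (6, 4)}; count = 8.

For each of the 49 pairs (x, y) ∈ F_7², evaluate f(x, y) mod 7. Record the zeros.
  x = 0: [0↦0, 1↦5, 2↦1, 3↦2, 4↦1, 5↦5, 6↦0]  zeros at y ∈ {0, 6}
  x = 1: [0↦6, 1↦4, 2↦0, 3↦1, 4↦0, 5↦4, 6↦6]  zeros at y ∈ {2, 4}
  x = 2: [0↦3, 1↦1, 2↦4, 3↦5, 4↦4, 5↦1, 6↦3]  zeros at y ∈ ∅
  x = 3: [0↦5, 1↦3, 2↦6, 3↦0, 4↦6, 5↦3, 6↦5]  zeros at y ∈ {3}
  x = 4: [0↦5, 1↦3, 2↦6, 3↦0, 4↦6, 5↦3, 6↦5]  zeros at y ∈ {3}
  x = 5: [0↦3, 1↦1, 2↦4, 3↦5, 4↦4, 5↦1, 6↦3]  zeros at y ∈ ∅
  x = 6: [0↦6, 1↦4, 2↦0, 3↦1, 4↦0, 5↦4, 6↦6]  zeros at y ∈ {2, 4}
Collecting zeros: affine points = {(0, 0), (0, 6), (1, 2), (1, 4), (3, 3), (4, 3), (6, 2), (6, 4)}.
Total count |C(F_7)_aff| = 8.


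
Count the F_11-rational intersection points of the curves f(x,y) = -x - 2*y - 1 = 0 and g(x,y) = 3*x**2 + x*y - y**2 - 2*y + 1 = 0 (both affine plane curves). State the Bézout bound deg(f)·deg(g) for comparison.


Common zeros: {(3, 9), (8, 1)}; count = 2; Bézout bound = 2.

deg(f) = 1, deg(g) = 2, so Bézout bound = 2.
Scan x ∈ F_11. For each x, list the y ∈ F_11 with f(x, y) ≡ 0 and those with g(x, y) ≡ 0 (mod 11); the common zeros in that column are the intersection.
  x = 0: f ≡ 0 at y ∈ {5}; g ≡ 0 at y ∈ ∅; common: ∅.
  x = 1: f ≡ 0 at y ∈ {10}; g ≡ 0 at y ∈ ∅; common: ∅.
  x = 2: f ≡ 0 at y ∈ {4}; g ≡ 0 at y ∈ ∅; common: ∅.
  x = 3: f ≡ 0 at y ∈ {9}; g ≡ 0 at y ∈ {3, 9}; common: {9}.
  x = 4: f ≡ 0 at y ∈ {3}; g ≡ 0 at y ∈ ∅; common: ∅.
  x = 5: f ≡ 0 at y ∈ {8}; g ≡ 0 at y ∈ {5, 9}; common: ∅.
  x = 6: f ≡ 0 at y ∈ {2}; g ≡ 0 at y ∈ {7, 8}; common: ∅.
  x = 7: f ≡ 0 at y ∈ {7}; g ≡ 0 at y ∈ {2, 3}; common: ∅.
  x = 8: f ≡ 0 at y ∈ {1}; g ≡ 0 at y ∈ {1, 5}; common: {1}.
  x = 9: f ≡ 0 at y ∈ {6}; g ≡ 0 at y ∈ ∅; common: ∅.
  x = 10: f ≡ 0 at y ∈ {0}; g ≡ 0 at y ∈ {1, 7}; common: ∅.
Collecting: common zeros = {(3, 9), (8, 1)}, so the count is 2.
Comparison with the Bézout bound: 2 ≤ 2 = deg(f)·deg(g), as expected for curves with no common component (the bound is attained).


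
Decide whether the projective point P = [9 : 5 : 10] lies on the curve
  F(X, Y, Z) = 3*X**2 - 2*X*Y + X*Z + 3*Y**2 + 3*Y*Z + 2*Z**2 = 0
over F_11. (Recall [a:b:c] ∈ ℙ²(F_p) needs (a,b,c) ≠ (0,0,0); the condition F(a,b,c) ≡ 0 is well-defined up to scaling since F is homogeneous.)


F(9,5,10) ≡ 8 (mod 11); P is NOT on the curve.

Evaluate F(9, 5, 10) term-by-term (mod 11).
  3*X**2 ↦ 3·81·1·1 = 243
  -2*X*Y ↦ -2·9·5·1 = -90
  X*Z ↦ 1·9·1·10 = 90
  3*Y**2 ↦ 3·1·25·1 = 75
  3*Y*Z ↦ 3·1·5·10 = 150
  2*Z**2 ↦ 2·1·1·100 = 200
Sum: F(9, 5, 10) = (243) + (-90) + (90) + (75) + (150) + (200) = 668.
Reducing mod 11: 668 ≡ 8 (mod 11).
Since F(a, b, c) ≡ 8 ≠ 0 (mod 11), P does NOT lie on the curve.


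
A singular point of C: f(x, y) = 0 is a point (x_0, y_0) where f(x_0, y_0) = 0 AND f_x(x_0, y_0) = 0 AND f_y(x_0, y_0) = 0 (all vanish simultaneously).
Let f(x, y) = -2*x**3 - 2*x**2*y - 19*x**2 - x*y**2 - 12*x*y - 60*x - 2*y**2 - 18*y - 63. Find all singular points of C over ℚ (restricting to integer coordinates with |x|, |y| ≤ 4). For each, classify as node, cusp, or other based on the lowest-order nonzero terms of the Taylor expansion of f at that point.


Singular points: {(-3, 0)}; classification: node.

Compute partial derivatives:
  f_x = -6*x**2 - 4*x*y - 38*x - y**2 - 12*y - 60.
  f_y = -2*x**2 - 2*x*y - 12*x - 4*y - 18.
Scan x_0 ∈ {−4, ..., 4}. For each x_0, f_y(x_0, y) is a polynomial in y; find its integer roots y ∈ {−4, ..., 4}, then test f_x and f at those candidates.
  x = -4: f_y(-4, y) = 4*y - 2; no integer root y with |y| ≤ 4.
  x = -3: f_y(-3, y) = 2*y; vanishes at y ∈ {0}. (-3, 0): f_x = 0, f = 0 — SINGULAR.
  x = -2: f_y(-2, y) = -2; no integer root y with |y| ≤ 4.
  x = -1: f_y(-1, y) = -2*y - 8; vanishes at y ∈ {-4}. (-1, -4): f_x = -12 ≠ 0.
  x = 0: f_y(0, y) = -4*y - 18; no integer root y with |y| ≤ 4.
  x = 1: f_y(1, y) = -6*y - 32; no integer root y with |y| ≤ 4.
  x = 2: f_y(2, y) = -8*y - 50; no integer root y with |y| ≤ 4.
  x = 3: f_y(3, y) = -10*y - 72; no integer root y with |y| ≤ 4.
  x = 4: f_y(4, y) = -12*y - 98; no integer root y with |y| ≤ 4.
Only singular point on the grid: (-3, 0).
Classify: substitute x = -3 + u, y = 0 + v and expand: f = -2*u**3 - 2*u**2*v - u**2 - u*v**2 + v**2.
No constant or linear terms (consistent with a singular point). Quadratic part: -u**2 + v**2. Cubic part: -2*u**3 - 2*u**2*v - u*v**2.
The quadratic part v**2 - u**2 = (v − u)(v + u) splits into two distinct linear factors, so there are two distinct tangent lines y − 0 = ±(x − -3) — this is a node (ordinary double point).
Classification: node.


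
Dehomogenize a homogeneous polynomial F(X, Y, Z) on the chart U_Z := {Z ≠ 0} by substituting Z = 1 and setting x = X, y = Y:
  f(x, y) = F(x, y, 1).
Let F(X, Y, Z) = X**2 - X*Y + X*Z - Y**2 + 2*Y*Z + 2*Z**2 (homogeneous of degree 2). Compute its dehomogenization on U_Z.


f(x, y) = x**2 - x*y + x - y**2 + 2*y + 2

On U_Z we set Z = 1. Each monomial c·X^i·Y^j·Z^k in F becomes c·x^i·y^j·1^k = c·x^i·y^j.
Substituting Z = 1: F(X, Y, 1) = x**2 - x*y + x - y**2 + 2*y + 2.
Note: deg(f) ≤ deg(F) = 2; strict inequality happens when F is divisible by Z (lost terms).


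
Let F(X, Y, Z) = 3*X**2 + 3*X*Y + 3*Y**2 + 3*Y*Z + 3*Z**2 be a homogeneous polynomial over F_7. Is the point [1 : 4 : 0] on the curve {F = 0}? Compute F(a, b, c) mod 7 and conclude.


F(1,4,0) ≡ 0 (mod 7); P is on the curve.

Evaluate F(1, 4, 0) term-by-term (mod 7).
  3*X**2 ↦ 3·1·1·1 = 3
  3*X*Y ↦ 3·1·4·1 = 12
  3*Y**2 ↦ 3·1·16·1 = 48
  3*Y*Z ↦ 3·1·4·0 = 0
  3*Z**2 ↦ 3·1·1·0 = 0
Sum: F(1, 4, 0) = (3) + (12) + (48) + (0) + (0) = 63.
Reducing mod 7: 63 ≡ 0 (mod 7).
Since F(a, b, c) ≡ 0 (mod 7), P lies on the curve.


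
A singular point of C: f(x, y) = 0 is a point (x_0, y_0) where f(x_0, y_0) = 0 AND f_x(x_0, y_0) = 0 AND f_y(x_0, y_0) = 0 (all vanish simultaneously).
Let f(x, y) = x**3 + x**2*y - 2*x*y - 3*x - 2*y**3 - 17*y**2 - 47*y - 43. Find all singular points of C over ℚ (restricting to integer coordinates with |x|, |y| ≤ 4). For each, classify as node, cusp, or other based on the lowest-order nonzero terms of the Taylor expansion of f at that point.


Singular points: {(1, -3)}; classification: cusp.

Compute partial derivatives:
  f_x = 3*x**2 + 2*x*y - 2*y - 3.
  f_y = x**2 - 2*x - 6*y**2 - 34*y - 47.
Scan x_0 ∈ {−4, ..., 4}. For each x_0, f_y(x_0, y) is a polynomial in y; find its integer roots y ∈ {−4, ..., 4}, then test f_x and f at those candidates.
  x = -4: f_y(-4, y) = -6*y**2 - 34*y - 23; no integer root y with |y| ≤ 4.
  x = -3: f_y(-3, y) = -6*y**2 - 34*y - 32; no integer root y with |y| ≤ 4.
  x = -2: f_y(-2, y) = -6*y**2 - 34*y - 39; no integer root y with |y| ≤ 4.
  x = -1: f_y(-1, y) = -6*y**2 - 34*y - 44; vanishes at y ∈ {-2}. (-1, -2): f_x = 8 ≠ 0.
  x = 0: f_y(0, y) = -6*y**2 - 34*y - 47; no integer root y with |y| ≤ 4.
  x = 1: f_y(1, y) = -6*y**2 - 34*y - 48; vanishes at y ∈ {-3}. (1, -3): f_x = 0, f = 0 — SINGULAR.
  x = 2: f_y(2, y) = -6*y**2 - 34*y - 47; no integer root y with |y| ≤ 4.
  x = 3: f_y(3, y) = -6*y**2 - 34*y - 44; vanishes at y ∈ {-2}. (3, -2): f_x = 16 ≠ 0.
  x = 4: f_y(4, y) = -6*y**2 - 34*y - 39; no integer root y with |y| ≤ 4.
Only singular point on the grid: (1, -3).
Classify: substitute x = 1 + u, y = -3 + v and expand: f = u**3 + u**2*v - 2*v**3 + v**2.
No constant or linear terms (consistent with a singular point). Quadratic part: v**2. Cubic part: u**3 + u**2*v - 2*v**3.
The quadratic part v**2 is a perfect square, so there is a single (double) tangent line v = 0, i.e. y = -3. Restricting the cubic part to that line (v = 0) leaves u**3 ≠ 0, so f is not divisible by v and the branch is v² ≈ -u**3 to lowest order — this is a cusp.
Classification: cusp.


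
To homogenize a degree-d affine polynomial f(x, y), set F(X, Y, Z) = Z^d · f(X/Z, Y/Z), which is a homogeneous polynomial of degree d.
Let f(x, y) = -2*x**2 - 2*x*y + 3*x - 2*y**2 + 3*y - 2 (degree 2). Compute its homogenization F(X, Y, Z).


F(X, Y, Z) = -2*X**2 - 2*X*Y + 3*X*Z - 2*Y**2 + 3*Y*Z - 2*Z**2

deg(f) = 2.
Substitute x = X/Z, y = Y/Z into f, then multiply by Z^2.
  monomial -2·x^2·y^0 ↦ -2·X^2·Y^0·Z^0.
  monomial -2·x^1·y^1 ↦ -2·X^1·Y^1·Z^0.
  monomial 3·x^1·y^0 ↦ 3·X^1·Y^0·Z^1.
  monomial -2·x^0·y^2 ↦ -2·X^0·Y^2·Z^0.
  monomial 3·x^0·y^1 ↦ 3·X^0·Y^1·Z^1.
  monomial -2·x^0·y^0 ↦ -2·X^0·Y^0·Z^2.
Collecting: F(X, Y, Z) = -2*X**2 - 2*X*Y + 3*X*Z - 2*Y**2 + 3*Y*Z - 2*Z**2.


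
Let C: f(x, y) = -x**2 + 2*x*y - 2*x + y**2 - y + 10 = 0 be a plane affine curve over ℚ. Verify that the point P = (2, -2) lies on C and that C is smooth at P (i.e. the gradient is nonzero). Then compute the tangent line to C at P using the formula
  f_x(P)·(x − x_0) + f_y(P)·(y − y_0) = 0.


Tangent line at P: -10*x - y + 18 = 0.

Step 1: f(2, -2) = 0, so P lies on C.
Step 2: partial derivatives
  f_x(x, y) = -2*x + 2*y - 2, f_y(x, y) = 2*x + 2*y - 1.
  f_x(P) = -10, f_y(P) = -1 (gradient nonzero, so P is smooth).
Step 3: tangent line at P: -10·(x − 2) + -1·(y − -2) = 0.
Expanding: -10*x - y + 18 = 0.


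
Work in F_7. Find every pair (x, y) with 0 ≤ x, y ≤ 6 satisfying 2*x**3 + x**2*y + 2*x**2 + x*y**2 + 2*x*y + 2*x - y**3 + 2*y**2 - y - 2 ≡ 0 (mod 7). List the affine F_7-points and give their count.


Affine F_7-points: {(0, 3), (2, 3), (5, 0), (6, 3), (6, 6)}; count = 5.

For each of the 49 pairs (x, y) ∈ F_7², evaluate f(x, y) mod 7. Record the zeros.
  x = 0: [0↦5, 1↦5, 2↦3, 3↦0, 4↦4, 5↦2, 6↦2]  zeros at y ∈ {3}
  x = 1: [0↦4, 1↦1, 2↦5, 3↦3, 4↦3, 5↦6, 6↦6]  zeros at y ∈ ∅
  x = 2: [0↦5, 1↦1, 2↦6, 3↦0, 4↦5, 5↦1, 6↦3]  zeros at y ∈ {3}
  x = 3: [0↦6, 1↦3, 2↦4, 3↦3, 4↦1, 5↦6, 6↦5]  zeros at y ∈ ∅
  x = 4: [0↦5, 1↦5, 2↦4, 3↦3, 4↦3, 5↦5, 6↦3]  zeros at y ∈ ∅
  x = 5: [0↦0, 1↦5, 2↦4, 3↦5, 4↦2, 5↦3, 6↦2]  zeros at y ∈ {0}
  x = 6: [0↦3, 1↦1, 2↦2, 3↦0, 4↦3, 5↦5, 6↦0]  zeros at y ∈ {3, 6}
Collecting zeros: affine points = {(0, 3), (2, 3), (5, 0), (6, 3), (6, 6)}.
Total count |C(F_7)_aff| = 5.


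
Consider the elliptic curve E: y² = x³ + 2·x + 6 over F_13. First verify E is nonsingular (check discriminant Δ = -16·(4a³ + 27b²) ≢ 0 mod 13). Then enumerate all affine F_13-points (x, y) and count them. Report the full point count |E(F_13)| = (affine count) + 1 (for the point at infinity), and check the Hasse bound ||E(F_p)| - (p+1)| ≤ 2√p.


Affine points = {(1, 3), (1, 10), (3, 0), (4, 0), (6, 0), (7, 5), (7, 8), (8, 1), (8, 12), (9, 5), (9, 8), (10, 5), (10, 8), (12, 4), (12, 9)}; affine count = 15; |E(F_13)| = 16.

Discriminant check: Δ ∝ 4a³ + 27b² = 4·2³ + 27·6² = 4·8 + 27·36 ≡ 3 (mod 13). Nonzero ⇒ E is nonsingular.
For each x ∈ F_13, compute rhs = x³ + 2·x + 6 mod 13, then count y ∈ F_13 with y² ≡ rhs.
  x = 0: rhs = 6, matching y values: none (0 points).
  x = 1: rhs = 9, matching y values: 3, 10 (2 points).
  x = 2: rhs = 5, matching y values: none (0 points).
  x = 3: rhs = 0, matching y values: 0 (1 points).
  x = 4: rhs = 0, matching y values: 0 (1 points).
  x = 5: rhs = 11, matching y values: none (0 points).
  x = 6: rhs = 0, matching y values: 0 (1 points).
  x = 7: rhs = 12, matching y values: 5, 8 (2 points).
  x = 8: rhs = 1, matching y values: 1, 12 (2 points).
  x = 9: rhs = 12, matching y values: 5, 8 (2 points).
  x = 10: rhs = 12, matching y values: 5, 8 (2 points).
  x = 11: rhs = 7, matching y values: none (0 points).
  x = 12: rhs = 3, matching y values: 4, 9 (2 points).
Total affine count: 15.
Full point count |E(F_13)| = 15 + 1 = 16.
Hasse bound: |16 − (13+1)| = |2| = 2 ≤ 2√13 ≈ 7.2111 ✓.


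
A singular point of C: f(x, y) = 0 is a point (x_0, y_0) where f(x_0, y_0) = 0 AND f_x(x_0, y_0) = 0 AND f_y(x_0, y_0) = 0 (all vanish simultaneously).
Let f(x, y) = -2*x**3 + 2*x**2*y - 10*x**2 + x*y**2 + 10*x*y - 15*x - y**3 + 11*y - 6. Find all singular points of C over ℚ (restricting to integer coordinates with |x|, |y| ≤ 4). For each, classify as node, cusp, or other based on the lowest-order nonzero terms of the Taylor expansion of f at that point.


Singular points: {(-2, -1)}; classification: cusp.

Compute partial derivatives:
  f_x = -6*x**2 + 4*x*y - 20*x + y**2 + 10*y - 15.
  f_y = 2*x**2 + 2*x*y + 10*x - 3*y**2 + 11.
Scan x_0 ∈ {−4, ..., 4}. For each x_0, f_y(x_0, y) is a polynomial in y; find its integer roots y ∈ {−4, ..., 4}, then test f_x and f at those candidates.
  x = -4: f_y(-4, y) = -3*y**2 - 8*y + 3; vanishes at y ∈ {-3}. (-4, -3): f_x = -4 ≠ 0.
  x = -3: f_y(-3, y) = -3*y**2 - 6*y - 1; no integer root y with |y| ≤ 4.
  x = -2: f_y(-2, y) = -3*y**2 - 4*y - 1; vanishes at y ∈ {-1}. (-2, -1): f_x = 0, f = 0 — SINGULAR.
  x = -1: f_y(-1, y) = -3*y**2 - 2*y + 3; no integer root y with |y| ≤ 4.
  x = 0: f_y(0, y) = 11 - 3*y**2; no integer root y with |y| ≤ 4.
  x = 1: f_y(1, y) = -3*y**2 + 2*y + 23; no integer root y with |y| ≤ 4.
  x = 2: f_y(2, y) = -3*y**2 + 4*y + 39; vanishes at y ∈ {-3}. (2, -3): f_x = -124 ≠ 0.
  x = 3: f_y(3, y) = -3*y**2 + 6*y + 59; no integer root y with |y| ≤ 4.
  x = 4: f_y(4, y) = -3*y**2 + 8*y + 83; no integer root y with |y| ≤ 4.
Only singular point on the grid: (-2, -1).
Classify: substitute x = -2 + u, y = -1 + v and expand: f = -2*u**3 + 2*u**2*v + u*v**2 - v**3 + v**2.
No constant or linear terms (consistent with a singular point). Quadratic part: v**2. Cubic part: -2*u**3 + 2*u**2*v + u*v**2 - v**3.
The quadratic part v**2 is a perfect square, so there is a single (double) tangent line v = 0, i.e. y = -1. Restricting the cubic part to that line (v = 0) leaves -2*u**3 ≠ 0, so f is not divisible by v and the branch is v² ≈ 2*u**3 to lowest order — this is a cusp.
Classification: cusp.


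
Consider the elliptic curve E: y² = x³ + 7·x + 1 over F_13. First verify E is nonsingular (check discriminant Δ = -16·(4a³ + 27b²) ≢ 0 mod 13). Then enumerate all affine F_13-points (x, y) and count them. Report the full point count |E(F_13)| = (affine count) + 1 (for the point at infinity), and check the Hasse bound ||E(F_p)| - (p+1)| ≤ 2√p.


Affine points = {(0, 1), (0, 12), (1, 3), (1, 10), (2, 6), (2, 7), (3, 6), (3, 7), (6, 5), (6, 8), (7, 4), (7, 9), (8, 6), (8, 7), (9, 0)}; affine count = 15; |E(F_13)| = 16.

Discriminant check: Δ ∝ 4a³ + 27b² = 4·7³ + 27·1² = 4·343 + 27·1 ≡ 8 (mod 13). Nonzero ⇒ E is nonsingular.
For each x ∈ F_13, compute rhs = x³ + 7·x + 1 mod 13, then count y ∈ F_13 with y² ≡ rhs.
  x = 0: rhs = 1, matching y values: 1, 12 (2 points).
  x = 1: rhs = 9, matching y values: 3, 10 (2 points).
  x = 2: rhs = 10, matching y values: 6, 7 (2 points).
  x = 3: rhs = 10, matching y values: 6, 7 (2 points).
  x = 4: rhs = 2, matching y values: none (0 points).
  x = 5: rhs = 5, matching y values: none (0 points).
  x = 6: rhs = 12, matching y values: 5, 8 (2 points).
  x = 7: rhs = 3, matching y values: 4, 9 (2 points).
  x = 8: rhs = 10, matching y values: 6, 7 (2 points).
  x = 9: rhs = 0, matching y values: 0 (1 points).
  x = 10: rhs = 5, matching y values: none (0 points).
  x = 11: rhs = 5, matching y values: none (0 points).
  x = 12: rhs = 6, matching y values: none (0 points).
Total affine count: 15.
Full point count |E(F_13)| = 15 + 1 = 16.
Hasse bound: |16 − (13+1)| = |2| = 2 ≤ 2√13 ≈ 7.2111 ✓.


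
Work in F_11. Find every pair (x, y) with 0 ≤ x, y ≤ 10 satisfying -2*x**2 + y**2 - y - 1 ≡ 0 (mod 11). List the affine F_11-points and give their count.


Affine F_11-points: {(0, 4), (0, 8), (2, 5), (2, 7), (3, 6), (4, 0), (4, 1), (7, 0), (7, 1), (8, 6), (9, 5), (9, 7)}; count = 12.

For each of the 121 pairs (x, y) ∈ F_11², evaluate f(x, y) mod 11. Record the zeros.
  x = 0: [0↦10, 1↦10, 2↦1, 3↦5, 4↦0, 5↦8, 6↦7, 7↦8, 8↦0, 9↦5, 10↦1]  zeros at y ∈ {4, 8}
  x = 1: [0↦8, 1↦8, 2↦10, 3↦3, 4↦9, 5↦6, 6↦5, 7↦6, 8↦9, 9↦3, 10↦10]  zeros at y ∈ ∅
  x = 2: [0↦2, 1↦2, 2↦4, 3↦8, 4↦3, 5↦0, 6↦10, 7↦0, 8↦3, 9↦8, 10↦4]  zeros at y ∈ {5, 7}
  x = 3: [0↦3, 1↦3, 2↦5, 3↦9, 4↦4, 5↦1, 6↦0, 7↦1, 8↦4, 9↦9, 10↦5]  zeros at y ∈ {6}
  x = 4: [0↦0, 1↦0, 2↦2, 3↦6, 4↦1, 5↦9, 6↦8, 7↦9, 8↦1, 9↦6, 10↦2]  zeros at y ∈ {0, 1}
  x = 5: [0↦4, 1↦4, 2↦6, 3↦10, 4↦5, 5↦2, 6↦1, 7↦2, 8↦5, 9↦10, 10↦6]  zeros at y ∈ ∅
  x = 6: [0↦4, 1↦4, 2↦6, 3↦10, 4↦5, 5↦2, 6↦1, 7↦2, 8↦5, 9↦10, 10↦6]  zeros at y ∈ ∅
  x = 7: [0↦0, 1↦0, 2↦2, 3↦6, 4↦1, 5↦9, 6↦8, 7↦9, 8↦1, 9↦6, 10↦2]  zeros at y ∈ {0, 1}
  x = 8: [0↦3, 1↦3, 2↦5, 3↦9, 4↦4, 5↦1, 6↦0, 7↦1, 8↦4, 9↦9, 10↦5]  zeros at y ∈ {6}
  x = 9: [0↦2, 1↦2, 2↦4, 3↦8, 4↦3, 5↦0, 6↦10, 7↦0, 8↦3, 9↦8, 10↦4]  zeros at y ∈ {5, 7}
  x = 10: [0↦8, 1↦8, 2↦10, 3↦3, 4↦9, 5↦6, 6↦5, 7↦6, 8↦9, 9↦3, 10↦10]  zeros at y ∈ ∅
Collecting zeros: affine points = {(0, 4), (0, 8), (2, 5), (2, 7), (3, 6), (4, 0), (4, 1), (7, 0), (7, 1), (8, 6), (9, 5), (9, 7)}.
Total count |C(F_11)_aff| = 12.


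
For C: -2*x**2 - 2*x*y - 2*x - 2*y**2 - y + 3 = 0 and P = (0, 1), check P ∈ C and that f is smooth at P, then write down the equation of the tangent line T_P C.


Tangent line at P: -4*x - 5*y + 5 = 0.

Step 1: f(0, 1) = 0, so P lies on C.
Step 2: partial derivatives
  f_x(x, y) = -4*x - 2*y - 2, f_y(x, y) = -2*x - 4*y - 1.
  f_x(P) = -4, f_y(P) = -5 (gradient nonzero, so P is smooth).
Step 3: tangent line at P: -4·(x − 0) + -5·(y − 1) = 0.
Expanding: -4*x - 5*y + 5 = 0.


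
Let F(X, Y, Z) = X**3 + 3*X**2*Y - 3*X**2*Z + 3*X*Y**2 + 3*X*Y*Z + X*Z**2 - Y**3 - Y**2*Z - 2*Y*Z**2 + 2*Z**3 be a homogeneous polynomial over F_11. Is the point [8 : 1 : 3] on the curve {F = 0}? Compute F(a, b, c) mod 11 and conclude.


F(8,1,3) ≡ 9 (mod 11); P is NOT on the curve.

Evaluate F(8, 1, 3) term-by-term (mod 11).
  X**3 ↦ 1·512·1·1 = 512
  3*X**2*Y ↦ 3·64·1·1 = 192
  -3*X**2*Z ↦ -3·64·1·3 = -576
  3*X*Y**2 ↦ 3·8·1·1 = 24
  3*X*Y*Z ↦ 3·8·1·3 = 72
  X*Z**2 ↦ 1·8·1·9 = 72
  -Y**3 ↦ -1·1·1·1 = -1
  -Y**2*Z ↦ -1·1·1·3 = -3
  -2*Y*Z**2 ↦ -2·1·1·9 = -18
  2*Z**3 ↦ 2·1·1·27 = 54
Sum: F(8, 1, 3) = (512) + (192) + (-576) + (24) + (72) + (72) + (-1) + (-3) + (-18) + (54) = 328.
Reducing mod 11: 328 ≡ 9 (mod 11).
Since F(a, b, c) ≡ 9 ≠ 0 (mod 11), P does NOT lie on the curve.


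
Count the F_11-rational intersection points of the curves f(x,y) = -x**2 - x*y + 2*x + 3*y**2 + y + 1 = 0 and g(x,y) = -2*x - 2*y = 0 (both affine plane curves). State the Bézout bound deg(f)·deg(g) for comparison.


Common zeros: {(9, 2)}; count = 1; Bézout bound = 2.

deg(f) = 2, deg(g) = 1, so Bézout bound = 2.
Scan x ∈ F_11. For each x, list the y ∈ F_11 with f(x, y) ≡ 0 and those with g(x, y) ≡ 0 (mod 11); the common zeros in that column are the intersection.
  x = 0: f ≡ 0 at y ∈ {9}; g ≡ 0 at y ∈ {0}; common: ∅.
  x = 1: f ≡ 0 at y ∈ {5, 6}; g ≡ 0 at y ∈ {10}; common: ∅.
  x = 2: f ≡ 0 at y ∈ {2}; g ≡ 0 at y ∈ {9}; common: ∅.
  x = 3: f ≡ 0 at y ∈ ∅; g ≡ 0 at y ∈ {8}; common: ∅.
  x = 4: f ≡ 0 at y ∈ {3, 9}; g ≡ 0 at y ∈ {7}; common: ∅.
  x = 5: f ≡ 0 at y ∈ ∅; g ≡ 0 at y ∈ {6}; common: ∅.
  x = 6: f ≡ 0 at y ∈ {3, 6}; g ≡ 0 at y ∈ {5}; common: ∅.
  x = 7: f ≡ 0 at y ∈ {5, 8}; g ≡ 0 at y ∈ {4}; common: ∅.
  x = 8: f ≡ 0 at y ∈ ∅; g ≡ 0 at y ∈ {3}; common: ∅.
  x = 9: f ≡ 0 at y ∈ {2, 8}; g ≡ 0 at y ∈ {2}; common: {2}.
  x = 10: f ≡ 0 at y ∈ ∅; g ≡ 0 at y ∈ {1}; common: ∅.
Collecting: common zeros = {(9, 2)}, so the count is 1.
Comparison with the Bézout bound: 1 ≤ 2 = deg(f)·deg(g), as expected for curves with no common component (the affine F_11-count falls short of the bound because intersections may lie at infinity, over extension fields, or carry multiplicity).


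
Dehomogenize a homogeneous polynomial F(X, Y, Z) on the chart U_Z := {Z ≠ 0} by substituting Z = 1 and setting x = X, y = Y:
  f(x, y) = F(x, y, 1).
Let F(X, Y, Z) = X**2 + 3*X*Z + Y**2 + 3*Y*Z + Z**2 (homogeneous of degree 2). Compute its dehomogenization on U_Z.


f(x, y) = x**2 + 3*x + y**2 + 3*y + 1

On U_Z we set Z = 1. Each monomial c·X^i·Y^j·Z^k in F becomes c·x^i·y^j·1^k = c·x^i·y^j.
Substituting Z = 1: F(X, Y, 1) = x**2 + 3*x + y**2 + 3*y + 1.
Note: deg(f) ≤ deg(F) = 2; strict inequality happens when F is divisible by Z (lost terms).


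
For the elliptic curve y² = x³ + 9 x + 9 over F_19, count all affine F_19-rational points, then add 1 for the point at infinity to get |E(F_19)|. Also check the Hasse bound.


Affine points = {(0, 3), (0, 16), (1, 0), (2, 4), (2, 15), (3, 5), (3, 14), (7, 4), (7, 15), (8, 2), (8, 17), (10, 4), (10, 15), (13, 9), (13, 10), (15, 2), (15, 17)}; affine count = 17; |E(F_19)| = 18.

Discriminant check: Δ ∝ 4a³ + 27b² = 4·9³ + 27·9² = 4·729 + 27·81 ≡ 11 (mod 19). Nonzero ⇒ E is nonsingular.
For each x ∈ F_19, compute rhs = x³ + 9·x + 9 mod 19, then count y ∈ F_19 with y² ≡ rhs.
  x = 0: rhs = 9, matching y values: 3, 16 (2 points).
  x = 1: rhs = 0, matching y values: 0 (1 points).
  x = 2: rhs = 16, matching y values: 4, 15 (2 points).
  x = 3: rhs = 6, matching y values: 5, 14 (2 points).
  x = 4: rhs = 14, matching y values: none (0 points).
  x = 5: rhs = 8, matching y values: none (0 points).
  x = 6: rhs = 13, matching y values: none (0 points).
  x = 7: rhs = 16, matching y values: 4, 15 (2 points).
  x = 8: rhs = 4, matching y values: 2, 17 (2 points).
  x = 9: rhs = 2, matching y values: none (0 points).
  x = 10: rhs = 16, matching y values: 4, 15 (2 points).
  x = 11: rhs = 14, matching y values: none (0 points).
  x = 12: rhs = 2, matching y values: none (0 points).
  x = 13: rhs = 5, matching y values: 9, 10 (2 points).
  x = 14: rhs = 10, matching y values: none (0 points).
  x = 15: rhs = 4, matching y values: 2, 17 (2 points).
  x = 16: rhs = 12, matching y values: none (0 points).
  x = 17: rhs = 2, matching y values: none (0 points).
  x = 18: rhs = 18, matching y values: none (0 points).
Total affine count: 17.
Full point count |E(F_19)| = 17 + 1 = 18.
Hasse bound: |18 − (19+1)| = |-2| = 2 ≤ 2√19 ≈ 8.7178 ✓.


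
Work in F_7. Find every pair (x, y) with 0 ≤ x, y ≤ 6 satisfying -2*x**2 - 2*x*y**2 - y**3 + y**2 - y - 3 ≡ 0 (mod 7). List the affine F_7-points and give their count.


Affine F_7-points: {(0, 6), (3, 0), (3, 1), (4, 0), (6, 6)}; count = 5.

For each of the 49 pairs (x, y) ∈ F_7², evaluate f(x, y) mod 7. Record the zeros.
  x = 0: [0↦4, 1↦3, 2↦5, 3↦4, 4↦1, 5↦4, 6↦0]  zeros at y ∈ {6}
  x = 1: [0↦2, 1↦6, 2↦2, 3↦5, 4↦2, 5↦1, 6↦3]  zeros at y ∈ ∅
  x = 2: [0↦3, 1↦5, 2↦2, 3↦2, 4↦6, 5↦1, 6↦2]  zeros at y ∈ ∅
  x = 3: [0↦0, 1↦0, 2↦5, 3↦2, 4↦6, 5↦4, 6↦4]  zeros at y ∈ {0, 1}
  x = 4: [0↦0, 1↦5, 2↦4, 3↦5, 4↦2, 5↦3, 6↦2]  zeros at y ∈ {0}
  x = 5: [0↦3, 1↦6, 2↦6, 3↦4, 4↦1, 5↦5, 6↦3]  zeros at y ∈ ∅
  x = 6: [0↦2, 1↦3, 2↦4, 3↦6, 4↦3, 5↦3, 6↦0]  zeros at y ∈ {6}
Collecting zeros: affine points = {(0, 6), (3, 0), (3, 1), (4, 0), (6, 6)}.
Total count |C(F_7)_aff| = 5.


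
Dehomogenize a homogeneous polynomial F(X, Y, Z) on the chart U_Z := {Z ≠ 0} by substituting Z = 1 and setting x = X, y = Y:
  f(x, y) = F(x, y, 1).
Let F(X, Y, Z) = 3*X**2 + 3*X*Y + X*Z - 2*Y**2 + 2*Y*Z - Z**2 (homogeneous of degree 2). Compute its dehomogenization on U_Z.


f(x, y) = 3*x**2 + 3*x*y + x - 2*y**2 + 2*y - 1

On U_Z we set Z = 1. Each monomial c·X^i·Y^j·Z^k in F becomes c·x^i·y^j·1^k = c·x^i·y^j.
Substituting Z = 1: F(X, Y, 1) = 3*x**2 + 3*x*y + x - 2*y**2 + 2*y - 1.
Note: deg(f) ≤ deg(F) = 2; strict inequality happens when F is divisible by Z (lost terms).


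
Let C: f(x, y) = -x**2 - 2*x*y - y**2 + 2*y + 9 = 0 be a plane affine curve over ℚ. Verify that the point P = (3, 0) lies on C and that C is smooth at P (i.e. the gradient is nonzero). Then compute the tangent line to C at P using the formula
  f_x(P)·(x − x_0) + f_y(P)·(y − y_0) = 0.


Tangent line at P: -6*x - 4*y + 18 = 0.

Step 1: f(3, 0) = 0, so P lies on C.
Step 2: partial derivatives
  f_x(x, y) = -2*x - 2*y, f_y(x, y) = -2*x - 2*y + 2.
  f_x(P) = -6, f_y(P) = -4 (gradient nonzero, so P is smooth).
Step 3: tangent line at P: -6·(x − 3) + -4·(y − 0) = 0.
Expanding: -6*x - 4*y + 18 = 0.


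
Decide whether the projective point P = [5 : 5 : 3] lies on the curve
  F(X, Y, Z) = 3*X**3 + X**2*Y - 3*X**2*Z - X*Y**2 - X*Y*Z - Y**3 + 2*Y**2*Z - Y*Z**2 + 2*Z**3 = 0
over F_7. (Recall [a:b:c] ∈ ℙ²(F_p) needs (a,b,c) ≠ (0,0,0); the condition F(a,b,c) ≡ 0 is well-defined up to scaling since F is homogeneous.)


F(5,5,3) ≡ 4 (mod 7); P is NOT on the curve.

Evaluate F(5, 5, 3) term-by-term (mod 7).
  3*X**3 ↦ 3·125·1·1 = 375
  X**2*Y ↦ 1·25·5·1 = 125
  -3*X**2*Z ↦ -3·25·1·3 = -225
  -X*Y**2 ↦ -1·5·25·1 = -125
  -X*Y*Z ↦ -1·5·5·3 = -75
  -Y**3 ↦ -1·1·125·1 = -125
  2*Y**2*Z ↦ 2·1·25·3 = 150
  -Y*Z**2 ↦ -1·1·5·9 = -45
  2*Z**3 ↦ 2·1·1·27 = 54
Sum: F(5, 5, 3) = (375) + (125) + (-225) + (-125) + (-75) + (-125) + (150) + (-45) + (54) = 109.
Reducing mod 7: 109 ≡ 4 (mod 7).
Since F(a, b, c) ≡ 4 ≠ 0 (mod 7), P does NOT lie on the curve.


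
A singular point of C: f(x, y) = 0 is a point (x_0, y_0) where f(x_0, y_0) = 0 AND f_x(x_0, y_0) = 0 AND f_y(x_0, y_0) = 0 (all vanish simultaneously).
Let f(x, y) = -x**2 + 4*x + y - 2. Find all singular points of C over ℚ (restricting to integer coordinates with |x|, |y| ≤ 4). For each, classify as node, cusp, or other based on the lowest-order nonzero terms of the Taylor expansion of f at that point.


No singular points in the scanned grid; C is smooth there.

Compute partial derivatives:
  f_x = 4 - 2*x.
  f_y = 1.
f_y = 1 is a nonzero constant, so f_y never vanishes: no point (x, y) can satisfy f = f_x = f_y = 0. In particular no (x, y) ∈ {−4, ..., 4}² is singular; the curve is smooth.


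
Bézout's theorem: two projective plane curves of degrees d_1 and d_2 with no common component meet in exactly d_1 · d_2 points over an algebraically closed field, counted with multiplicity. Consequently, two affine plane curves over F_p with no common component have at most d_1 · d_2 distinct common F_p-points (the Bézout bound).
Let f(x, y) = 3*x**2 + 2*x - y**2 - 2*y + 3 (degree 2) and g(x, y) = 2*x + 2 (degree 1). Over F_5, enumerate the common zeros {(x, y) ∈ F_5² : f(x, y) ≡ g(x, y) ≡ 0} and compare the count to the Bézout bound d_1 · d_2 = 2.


Common zeros: {(4, 4)}; count = 1; Bézout bound = 2.

deg(f) = 2, deg(g) = 1, so Bézout bound = 2.
Scan x ∈ F_5. For each x, list the y ∈ F_5 with f(x, y) ≡ 0 and those with g(x, y) ≡ 0 (mod 5); the common zeros in that column are the intersection.
  x = 0: f ≡ 0 at y ∈ {1, 2}; g ≡ 0 at y ∈ ∅; common: ∅.
  x = 1: f ≡ 0 at y ∈ {1, 2}; g ≡ 0 at y ∈ ∅; common: ∅.
  x = 2: f ≡ 0 at y ∈ {4}; g ≡ 0 at y ∈ ∅; common: ∅.
  x = 3: f ≡ 0 at y ∈ ∅; g ≡ 0 at y ∈ ∅; common: ∅.
  x = 4: f ≡ 0 at y ∈ {4}; g ≡ 0 at y ∈ {0, 1, 2, 3, 4}; common: {4}.
Collecting: common zeros = {(4, 4)}, so the count is 1.
Comparison with the Bézout bound: 1 ≤ 2 = deg(f)·deg(g), as expected for curves with no common component (the affine F_5-count falls short of the bound because intersections may lie at infinity, over extension fields, or carry multiplicity).


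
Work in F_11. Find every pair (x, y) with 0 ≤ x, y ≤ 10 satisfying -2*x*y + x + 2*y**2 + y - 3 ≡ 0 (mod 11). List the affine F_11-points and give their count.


Affine F_11-points: {(0, 1), (0, 4), (3, 0), (3, 8), (6, 2), (6, 9), (7, 5), (7, 7), (8, 3), (8, 10)}; count = 10.

For each of the 121 pairs (x, y) ∈ F_11², evaluate f(x, y) mod 11. Record the zeros.
  x = 0: [0↦8, 1↦0, 2↦7, 3↦7, 4↦0, 5↦8, 6↦9, 7↦3, 8↦1, 9↦3, 10↦9]  zeros at y ∈ {1, 4}
  x = 1: [0↦9, 1↦10, 2↦4, 3↦2, 4↦4, 5↦10, 6↦9, 7↦1, 8↦8, 9↦8, 10↦1]  zeros at y ∈ ∅
  x = 2: [0↦10, 1↦9, 2↦1, 3↦8, 4↦8, 5↦1, 6↦9, 7↦10, 8↦4, 9↦2, 10↦4]  zeros at y ∈ ∅
  x = 3: [0↦0, 1↦8, 2↦9, 3↦3, 4↦1, 5↦3, 6↦9, 7↦8, 8↦0, 9↦7, 10↦7]  zeros at y ∈ {0, 8}
  x = 4: [0↦1, 1↦7, 2↦6, 3↦9, 4↦5, 5↦5, 6↦9, 7↦6, 8↦7, 9↦1, 10↦10]  zeros at y ∈ ∅
  x = 5: [0↦2, 1↦6, 2↦3, 3↦4, 4↦9, 5↦7, 6↦9, 7↦4, 8↦3, 9↦6, 10↦2]  zeros at y ∈ ∅
  x = 6: [0↦3, 1↦5, 2↦0, 3↦10, 4↦2, 5↦9, 6↦9, 7↦2, 8↦10, 9↦0, 10↦5]  zeros at y ∈ {2, 9}
  x = 7: [0↦4, 1↦4, 2↦8, 3↦5, 4↦6, 5↦0, 6↦9, 7↦0, 8↦6, 9↦5, 10↦8]  zeros at y ∈ {5, 7}
  x = 8: [0↦5, 1↦3, 2↦5, 3↦0, 4↦10, 5↦2, 6↦9, 7↦9, 8↦2, 9↦10, 10↦0]  zeros at y ∈ {3, 10}
  x = 9: [0↦6, 1↦2, 2↦2, 3↦6, 4↦3, 5↦4, 6↦9, 7↦7, 8↦9, 9↦4, 10↦3]  zeros at y ∈ ∅
  x = 10: [0↦7, 1↦1, 2↦10, 3↦1, 4↦7, 5↦6, 6↦9, 7↦5, 8↦5, 9↦9, 10↦6]  zeros at y ∈ ∅
Collecting zeros: affine points = {(0, 1), (0, 4), (3, 0), (3, 8), (6, 2), (6, 9), (7, 5), (7, 7), (8, 3), (8, 10)}.
Total count |C(F_11)_aff| = 10.


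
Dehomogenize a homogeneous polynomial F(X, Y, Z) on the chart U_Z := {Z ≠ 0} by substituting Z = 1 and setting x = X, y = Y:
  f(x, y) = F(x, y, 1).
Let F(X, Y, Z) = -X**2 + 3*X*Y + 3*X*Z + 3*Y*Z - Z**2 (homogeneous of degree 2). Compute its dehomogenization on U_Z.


f(x, y) = -x**2 + 3*x*y + 3*x + 3*y - 1

On U_Z we set Z = 1. Each monomial c·X^i·Y^j·Z^k in F becomes c·x^i·y^j·1^k = c·x^i·y^j.
Substituting Z = 1: F(X, Y, 1) = -x**2 + 3*x*y + 3*x + 3*y - 1.
Note: deg(f) ≤ deg(F) = 2; strict inequality happens when F is divisible by Z (lost terms).


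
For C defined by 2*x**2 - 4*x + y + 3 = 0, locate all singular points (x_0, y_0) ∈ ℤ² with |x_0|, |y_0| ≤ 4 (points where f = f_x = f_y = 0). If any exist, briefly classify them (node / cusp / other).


No singular points in the scanned grid; C is smooth there.

Compute partial derivatives:
  f_x = 4*x - 4.
  f_y = 1.
f_y = 1 is a nonzero constant, so f_y never vanishes: no point (x, y) can satisfy f = f_x = f_y = 0. In particular no (x, y) ∈ {−4, ..., 4}² is singular; the curve is smooth.


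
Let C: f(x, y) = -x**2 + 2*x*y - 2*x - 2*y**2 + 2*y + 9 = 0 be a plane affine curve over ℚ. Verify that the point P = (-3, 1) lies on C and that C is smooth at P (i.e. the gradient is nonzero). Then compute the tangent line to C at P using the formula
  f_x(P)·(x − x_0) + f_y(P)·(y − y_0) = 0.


Tangent line at P: 6*x - 8*y + 26 = 0.

Step 1: f(-3, 1) = 0, so P lies on C.
Step 2: partial derivatives
  f_x(x, y) = -2*x + 2*y - 2, f_y(x, y) = 2*x - 4*y + 2.
  f_x(P) = 6, f_y(P) = -8 (gradient nonzero, so P is smooth).
Step 3: tangent line at P: 6·(x − -3) + -8·(y − 1) = 0.
Expanding: 6*x - 8*y + 26 = 0.


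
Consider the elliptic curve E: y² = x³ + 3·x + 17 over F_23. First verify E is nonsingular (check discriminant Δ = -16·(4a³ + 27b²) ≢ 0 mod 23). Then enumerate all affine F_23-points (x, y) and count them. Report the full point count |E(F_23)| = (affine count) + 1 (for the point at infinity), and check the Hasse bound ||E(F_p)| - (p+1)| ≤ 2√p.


Affine points = {(2, 10), (2, 13), (4, 1), (4, 22), (7, 6), (7, 17), (8, 1), (8, 22), (10, 9), (10, 14), (11, 1), (11, 22), (17, 6), (17, 17), (20, 2), (20, 21), (21, 7), (21, 16), (22, 6), (22, 17)}; affine count = 20; |E(F_23)| = 21.

Discriminant check: Δ ∝ 4a³ + 27b² = 4·3³ + 27·17² = 4·27 + 27·289 ≡ 22 (mod 23). Nonzero ⇒ E is nonsingular.
For each x ∈ F_23, compute rhs = x³ + 3·x + 17 mod 23, then count y ∈ F_23 with y² ≡ rhs.
  x = 0: rhs = 17, matching y values: none (0 points).
  x = 1: rhs = 21, matching y values: none (0 points).
  x = 2: rhs = 8, matching y values: 10, 13 (2 points).
  x = 3: rhs = 7, matching y values: none (0 points).
  x = 4: rhs = 1, matching y values: 1, 22 (2 points).
  x = 5: rhs = 19, matching y values: none (0 points).
  x = 6: rhs = 21, matching y values: none (0 points).
  x = 7: rhs = 13, matching y values: 6, 17 (2 points).
  x = 8: rhs = 1, matching y values: 1, 22 (2 points).
  x = 9: rhs = 14, matching y values: none (0 points).
  x = 10: rhs = 12, matching y values: 9, 14 (2 points).
  x = 11: rhs = 1, matching y values: 1, 22 (2 points).
  x = 12: rhs = 10, matching y values: none (0 points).
  x = 13: rhs = 22, matching y values: none (0 points).
  x = 14: rhs = 20, matching y values: none (0 points).
  x = 15: rhs = 10, matching y values: none (0 points).
  x = 16: rhs = 21, matching y values: none (0 points).
  x = 17: rhs = 13, matching y values: 6, 17 (2 points).
  x = 18: rhs = 15, matching y values: none (0 points).
  x = 19: rhs = 10, matching y values: none (0 points).
  x = 20: rhs = 4, matching y values: 2, 21 (2 points).
  x = 21: rhs = 3, matching y values: 7, 16 (2 points).
  x = 22: rhs = 13, matching y values: 6, 17 (2 points).
Total affine count: 20.
Full point count |E(F_23)| = 20 + 1 = 21.
Hasse bound: |21 − (23+1)| = |-3| = 3 ≤ 2√23 ≈ 9.5917 ✓.


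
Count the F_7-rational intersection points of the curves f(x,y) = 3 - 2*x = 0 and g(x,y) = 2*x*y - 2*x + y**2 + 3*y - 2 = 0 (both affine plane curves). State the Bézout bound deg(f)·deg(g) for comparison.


Common zeros: {(5, 4)}; count = 1; Bézout bound = 2.

deg(f) = 1, deg(g) = 2, so Bézout bound = 2.
Scan x ∈ F_7. For each x, list the y ∈ F_7 with f(x, y) ≡ 0 and those with g(x, y) ≡ 0 (mod 7); the common zeros in that column are the intersection.
  x = 0: f ≡ 0 at y ∈ ∅; g ≡ 0 at y ∈ ∅; common: ∅.
  x = 1: f ≡ 0 at y ∈ ∅; g ≡ 0 at y ∈ ∅; common: ∅.
  x = 2: f ≡ 0 at y ∈ ∅; g ≡ 0 at y ∈ ∅; common: ∅.
  x = 3: f ≡ 0 at y ∈ ∅; g ≡ 0 at y ∈ {2, 3}; common: ∅.
  x = 4: f ≡ 0 at y ∈ ∅; g ≡ 0 at y ∈ {5}; common: ∅.
  x = 5: f ≡ 0 at y ∈ {0, 1, 2, 3, 4, 5, 6}; g ≡ 0 at y ∈ {4}; common: {4}.
  x = 6: f ≡ 0 at y ∈ ∅; g ≡ 0 at y ∈ {0, 6}; common: ∅.
Collecting: common zeros = {(5, 4)}, so the count is 1.
Comparison with the Bézout bound: 1 ≤ 2 = deg(f)·deg(g), as expected for curves with no common component (the affine F_7-count falls short of the bound because intersections may lie at infinity, over extension fields, or carry multiplicity).


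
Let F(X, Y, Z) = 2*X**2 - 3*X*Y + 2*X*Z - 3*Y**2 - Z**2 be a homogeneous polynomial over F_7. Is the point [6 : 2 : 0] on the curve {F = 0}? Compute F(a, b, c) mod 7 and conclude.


F(6,2,0) ≡ 3 (mod 7); P is NOT on the curve.

Evaluate F(6, 2, 0) term-by-term (mod 7).
  2*X**2 ↦ 2·36·1·1 = 72
  -3*X*Y ↦ -3·6·2·1 = -36
  2*X*Z ↦ 2·6·1·0 = 0
  -3*Y**2 ↦ -3·1·4·1 = -12
  -Z**2 ↦ -1·1·1·0 = 0
Sum: F(6, 2, 0) = (72) + (-36) + (0) + (-12) + (0) = 24.
Reducing mod 7: 24 ≡ 3 (mod 7).
Since F(a, b, c) ≡ 3 ≠ 0 (mod 7), P does NOT lie on the curve.


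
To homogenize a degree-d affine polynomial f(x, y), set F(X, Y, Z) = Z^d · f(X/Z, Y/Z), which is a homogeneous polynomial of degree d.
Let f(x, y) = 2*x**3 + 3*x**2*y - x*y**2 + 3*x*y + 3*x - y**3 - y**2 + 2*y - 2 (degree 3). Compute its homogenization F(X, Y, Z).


F(X, Y, Z) = 2*X**3 + 3*X**2*Y - X*Y**2 + 3*X*Y*Z + 3*X*Z**2 - Y**3 - Y**2*Z + 2*Y*Z**2 - 2*Z**3

deg(f) = 3.
Substitute x = X/Z, y = Y/Z into f, then multiply by Z^3.
  monomial 2·x^3·y^0 ↦ 2·X^3·Y^0·Z^0.
  monomial 3·x^2·y^1 ↦ 3·X^2·Y^1·Z^0.
  monomial -1·x^1·y^2 ↦ -1·X^1·Y^2·Z^0.
  monomial 3·x^1·y^1 ↦ 3·X^1·Y^1·Z^1.
  monomial 3·x^1·y^0 ↦ 3·X^1·Y^0·Z^2.
  monomial -1·x^0·y^3 ↦ -1·X^0·Y^3·Z^0.
  monomial -1·x^0·y^2 ↦ -1·X^0·Y^2·Z^1.
  monomial 2·x^0·y^1 ↦ 2·X^0·Y^1·Z^2.
  monomial -2·x^0·y^0 ↦ -2·X^0·Y^0·Z^3.
Collecting: F(X, Y, Z) = 2*X**3 + 3*X**2*Y - X*Y**2 + 3*X*Y*Z + 3*X*Z**2 - Y**3 - Y**2*Z + 2*Y*Z**2 - 2*Z**3.
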